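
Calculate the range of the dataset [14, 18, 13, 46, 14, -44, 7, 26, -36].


Maximum value: 46
Minimum value: -44
Range = 46 - (-44) = 90
Final answer: 90


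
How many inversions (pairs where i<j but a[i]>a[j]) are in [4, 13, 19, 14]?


For each element, count the later elements that are smaller than it:
  4 (index 0): smaller elements after it = [] -> 0
  13 (index 1): smaller elements after it = [] -> 0
  19 (index 2): smaller elements after it = [14] -> 1
Total inversions = 0 + 0 + 1 = 1
Final answer: 1


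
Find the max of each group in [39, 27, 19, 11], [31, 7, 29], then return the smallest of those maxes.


Find max of each group:
  Group 1: [39, 27, 19, 11] -> max = 39
  Group 2: [31, 7, 29] -> max = 31
Maxes: [39, 31]
Minimum of maxes = 31
Final answer: 31


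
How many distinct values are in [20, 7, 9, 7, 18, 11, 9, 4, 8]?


List all unique values:
Distinct values: [4, 7, 8, 9, 11, 18, 20]
Count = 7
Final answer: 7


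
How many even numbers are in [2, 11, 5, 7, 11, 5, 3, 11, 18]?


Check each element:
  2 is even
  11 is odd
  5 is odd
  7 is odd
  11 is odd
  5 is odd
  3 is odd
  11 is odd
  18 is even
Evens: [2, 18]
Count of evens = 2
Final answer: 2


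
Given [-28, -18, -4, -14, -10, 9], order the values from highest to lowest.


Original list: [-28, -18, -4, -14, -10, 9]
Repeatedly take the largest remaining element:
  Remaining [-28, -18, -4, -14, -10, 9] -> largest is 9
  Remaining [-28, -18, -4, -14, -10] -> largest is -4
  Remaining [-28, -18, -14, -10] -> largest is -10
  Remaining [-28, -18, -14] -> largest is -14
  Remaining [-28, -18] -> largest is -18
  Remaining [-28] -> largest is -28
Collecting the picks in order gives the descending list.
Final answer: [9, -4, -10, -14, -18, -28]


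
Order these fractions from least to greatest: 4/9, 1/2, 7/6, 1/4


Convert to decimal for comparison:
  4/9 = 0.4444
  1/2 = 0.5
  7/6 = 1.1667
  1/4 = 0.25
Decimals in increasing order: 0.25 < 0.4444 < 0.5 < 1.1667
Writing each back as its fraction gives the sorted order.
Final answer: 1/4, 4/9, 1/2, 7/6


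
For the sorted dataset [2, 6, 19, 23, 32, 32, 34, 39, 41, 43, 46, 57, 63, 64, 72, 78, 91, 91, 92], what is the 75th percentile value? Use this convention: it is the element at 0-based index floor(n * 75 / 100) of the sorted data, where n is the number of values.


The dataset has n = 19 elements.
Index = floor(19 * 75 / 100) = floor(1425 / 100) = floor(14.25) = 14
Counting from index 0 in the sorted data, the element at index 14 is 72.
Final answer: 72


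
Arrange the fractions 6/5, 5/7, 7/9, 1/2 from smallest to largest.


Convert to decimal for comparison:
  6/5 = 1.2
  5/7 = 0.7143
  7/9 = 0.7778
  1/2 = 0.5
Decimals in increasing order: 0.5 < 0.7143 < 0.7778 < 1.2
Writing each back as its fraction gives the sorted order.
Final answer: 1/2, 5/7, 7/9, 6/5


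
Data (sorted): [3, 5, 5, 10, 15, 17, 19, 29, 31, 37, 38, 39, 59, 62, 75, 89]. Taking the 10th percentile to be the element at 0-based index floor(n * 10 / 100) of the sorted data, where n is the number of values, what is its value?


The dataset has n = 16 elements.
Index = floor(16 * 10 / 100) = floor(160 / 100) = floor(1.6) = 1
Counting from index 0 in the sorted data, the element at index 1 is 5.
Final answer: 5


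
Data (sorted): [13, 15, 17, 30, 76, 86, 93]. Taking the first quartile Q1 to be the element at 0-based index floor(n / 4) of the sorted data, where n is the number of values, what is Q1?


The list has n = 7 elements.
Q1 index = floor(7 / 4) = floor(1.75) = 1
Counting from index 0 in the sorted data, the element at index 1 is 15.
Final answer: 15


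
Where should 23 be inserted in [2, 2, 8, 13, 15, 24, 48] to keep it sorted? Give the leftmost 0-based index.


List is sorted: [2, 2, 8, 13, 15, 24, 48]
We need the leftmost position where 23 can be inserted, i.e. the first index whose element is >= 23 (or the end of the list if none is).
Binary search with low=0, high=7 (0-based indices):
  low=0, high=7, mid=3: a[3]=13 < 23, so low = 4
  low=4, high=7, mid=5: a[5]=24 >= 23, so high = 5
  low=4, high=5, mid=4: a[4]=15 < 23, so low = 5
Now low = high = 5, so the insertion index is 5.
Final answer: 5


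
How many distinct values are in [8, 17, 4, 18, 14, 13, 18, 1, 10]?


List all unique values:
Distinct values: [1, 4, 8, 10, 13, 14, 17, 18]
Count = 8
Final answer: 8


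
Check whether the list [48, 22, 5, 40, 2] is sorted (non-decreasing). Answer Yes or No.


Check consecutive pairs:
  48 <= 22? False
  22 <= 5? False
  5 <= 40? True
  40 <= 2? False
3 consecutive pair(s) are out of order, so the list is not sorted.
Final answer: No


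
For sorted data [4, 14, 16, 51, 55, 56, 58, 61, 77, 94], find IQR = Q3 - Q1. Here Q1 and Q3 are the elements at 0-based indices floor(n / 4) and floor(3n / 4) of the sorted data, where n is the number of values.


The data has n = 10 elements.
Q1 index = floor(10 / 4) = floor(2.5) = 2; Q3 index = floor(3 * 10 / 4) = floor(7.5) = 7
Q1 = element at index 2 = 16
Q3 = element at index 7 = 61
IQR = 61 - 16 = 45
Final answer: 45


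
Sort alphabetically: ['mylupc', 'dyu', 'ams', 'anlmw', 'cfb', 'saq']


Compare strings character by character (the first differing letter decides):
  'ams' < 'anlmw' since 'm' < 'n' at position 2
  'anlmw' < 'cfb' since 'a' < 'c' at position 1
  'cfb' < 'dyu' since 'c' < 'd' at position 1
  'dyu' < 'mylupc' since 'd' < 'm' at position 1
  'mylupc' < 'saq' since 'm' < 's' at position 1
Chaining these comparisons gives the alphabetical order.
Final answer: ['ams', 'anlmw', 'cfb', 'dyu', 'mylupc', 'saq']


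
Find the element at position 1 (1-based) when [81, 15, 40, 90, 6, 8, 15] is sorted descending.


Sort descending: [90, 81, 40, 15, 15, 8, 6]
The 1st element (1-indexed) is at index 0.
Value = 90
Final answer: 90


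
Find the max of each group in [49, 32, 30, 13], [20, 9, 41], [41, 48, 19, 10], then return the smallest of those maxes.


Find max of each group:
  Group 1: [49, 32, 30, 13] -> max = 49
  Group 2: [20, 9, 41] -> max = 41
  Group 3: [41, 48, 19, 10] -> max = 48
Maxes: [49, 41, 48]
Minimum of maxes = 41
Final answer: 41


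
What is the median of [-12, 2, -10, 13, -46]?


First, sort the list: [-46, -12, -10, 2, 13]
The list has 5 elements (odd count).
The middle index is 2 (0-based), and the element there is -10.
Final answer: -10


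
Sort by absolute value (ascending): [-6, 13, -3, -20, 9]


Compute absolute values:
  |-6| = 6
  |13| = 13
  |-3| = 3
  |-20| = 20
  |9| = 9
Absolute values in increasing order: 3 < 6 < 9 < 13 < 20
Listing the original numbers in that order gives the answer.
Final answer: [-3, -6, 9, 13, -20]


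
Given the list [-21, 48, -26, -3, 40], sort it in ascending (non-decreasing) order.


Original list: [-21, 48, -26, -3, 40]
Repeatedly take the smallest remaining element:
  Remaining [-21, 48, -26, -3, 40] -> smallest is -26
  Remaining [-21, 48, -3, 40] -> smallest is -21
  Remaining [48, -3, 40] -> smallest is -3
  Remaining [48, 40] -> smallest is 40
  Remaining [48] -> smallest is 48
Collecting the picks in order gives the sorted list.
Final answer: [-26, -21, -3, 40, 48]


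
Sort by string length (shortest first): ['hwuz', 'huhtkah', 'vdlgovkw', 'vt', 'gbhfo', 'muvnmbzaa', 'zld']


Compute lengths:
  'hwuz' has length 4
  'huhtkah' has length 7
  'vdlgovkw' has length 8
  'vt' has length 2
  'gbhfo' has length 5
  'muvnmbzaa' has length 9
  'zld' has length 3
Lengths in increasing order: 2 < 3 < 4 < 5 < 7 < 8 < 9
Listing the words in that order gives the answer.
Final answer: ['vt', 'zld', 'hwuz', 'gbhfo', 'huhtkah', 'vdlgovkw', 'muvnmbzaa']


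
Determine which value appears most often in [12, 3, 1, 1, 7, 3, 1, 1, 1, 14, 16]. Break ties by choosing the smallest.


Count the frequency of each value:
  1 appears 5 time(s)
  3 appears 2 time(s)
  7 appears 1 time(s)
  12 appears 1 time(s)
  14 appears 1 time(s)
  16 appears 1 time(s)
Maximum frequency is 5.
Only 1 reaches that frequency, so it is the mode.
Final answer: 1


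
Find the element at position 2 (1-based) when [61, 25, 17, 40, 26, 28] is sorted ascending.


Sort ascending: [17, 25, 26, 28, 40, 61]
The 2nd element (1-indexed) is at index 1.
Value = 25
Final answer: 25


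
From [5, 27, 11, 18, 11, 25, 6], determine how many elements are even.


Check each element:
  5 is odd
  27 is odd
  11 is odd
  18 is even
  11 is odd
  25 is odd
  6 is even
Evens: [18, 6]
Count of evens = 2
Final answer: 2


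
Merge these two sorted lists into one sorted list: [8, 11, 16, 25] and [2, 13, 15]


List A: [8, 11, 16, 25]
List B: [2, 13, 15]
Repeatedly compare the front elements and take the smaller:
  8 vs 2 -> take 2
  8 vs 13 -> take 8
  11 vs 13 -> take 11
  16 vs 13 -> take 13
  16 vs 15 -> take 15
  B is exhausted; append the rest of A: [16, 25]
Final answer: [2, 8, 11, 13, 15, 16, 25]


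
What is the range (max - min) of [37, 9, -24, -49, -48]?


Maximum value: 37
Minimum value: -49
Range = 37 - (-49) = 86
Final answer: 86


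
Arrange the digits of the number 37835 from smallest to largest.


The number 37835 has digits: 3, 7, 8, 3, 5
Sorted: 3, 3, 5, 7, 8
Joining the sorted digits gives the result.
Final answer: 33578


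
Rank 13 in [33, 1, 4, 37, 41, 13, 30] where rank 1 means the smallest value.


Sort ascending: [1, 4, 13, 30, 33, 37, 41]
Find 13 in the sorted list.
13 is at position 3 (1-indexed).
Final answer: 3


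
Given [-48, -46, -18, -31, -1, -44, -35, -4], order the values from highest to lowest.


Original list: [-48, -46, -18, -31, -1, -44, -35, -4]
Repeatedly take the largest remaining element:
  Remaining [-48, -46, -18, -31, -1, -44, -35, -4] -> largest is -1
  Remaining [-48, -46, -18, -31, -44, -35, -4] -> largest is -4
  Remaining [-48, -46, -18, -31, -44, -35] -> largest is -18
  Remaining [-48, -46, -31, -44, -35] -> largest is -31
  Remaining [-48, -46, -44, -35] -> largest is -35
  Remaining [-48, -46, -44] -> largest is -44
  Remaining [-48, -46] -> largest is -46
  Remaining [-48] -> largest is -48
Collecting the picks in order gives the descending list.
Final answer: [-1, -4, -18, -31, -35, -44, -46, -48]


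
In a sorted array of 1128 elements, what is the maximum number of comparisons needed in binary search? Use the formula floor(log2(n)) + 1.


Binary search halves the search space each step.
Maximum comparisons = floor(log2(1128)) + 1
log2(1128) = 10.1396
floor(log2(1128)) = 10, so 10 + 1 = 11
Final answer: 11


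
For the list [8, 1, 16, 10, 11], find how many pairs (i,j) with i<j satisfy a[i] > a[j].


For each element, count the later elements that are smaller than it:
  8 (index 0): smaller elements after it = [1] -> 1
  1 (index 1): smaller elements after it = [] -> 0
  16 (index 2): smaller elements after it = [10, 11] -> 2
  10 (index 3): smaller elements after it = [] -> 0
Total inversions = 1 + 0 + 2 + 0 = 3
Final answer: 3


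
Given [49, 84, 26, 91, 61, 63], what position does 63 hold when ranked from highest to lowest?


Sort descending: [91, 84, 63, 61, 49, 26]
Find 63 in the sorted list.
63 is at position 3.
Final answer: 3


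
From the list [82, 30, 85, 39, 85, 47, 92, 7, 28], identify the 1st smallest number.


Sort ascending: [7, 28, 30, 39, 47, 82, 85, 85, 92]
The 1st element (1-indexed) is at index 0.
Value = 7
Final answer: 7


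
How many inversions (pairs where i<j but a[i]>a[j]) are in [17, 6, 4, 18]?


For each element, count the later elements that are smaller than it:
  17 (index 0): smaller elements after it = [6, 4] -> 2
  6 (index 1): smaller elements after it = [4] -> 1
  4 (index 2): smaller elements after it = [] -> 0
Total inversions = 2 + 1 + 0 = 3
Final answer: 3


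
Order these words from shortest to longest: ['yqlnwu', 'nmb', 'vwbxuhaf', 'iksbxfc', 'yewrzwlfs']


Compute lengths:
  'yqlnwu' has length 6
  'nmb' has length 3
  'vwbxuhaf' has length 8
  'iksbxfc' has length 7
  'yewrzwlfs' has length 9
Lengths in increasing order: 3 < 6 < 7 < 8 < 9
Listing the words in that order gives the answer.
Final answer: ['nmb', 'yqlnwu', 'iksbxfc', 'vwbxuhaf', 'yewrzwlfs']


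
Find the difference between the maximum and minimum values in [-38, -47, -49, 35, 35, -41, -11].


Maximum value: 35
Minimum value: -49
Range = 35 - (-49) = 84
Final answer: 84


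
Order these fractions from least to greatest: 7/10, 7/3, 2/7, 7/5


Convert to decimal for comparison:
  7/10 = 0.7
  7/3 = 2.3333
  2/7 = 0.2857
  7/5 = 1.4
Decimals in increasing order: 0.2857 < 0.7 < 1.4 < 2.3333
Writing each back as its fraction gives the sorted order.
Final answer: 2/7, 7/10, 7/5, 7/3


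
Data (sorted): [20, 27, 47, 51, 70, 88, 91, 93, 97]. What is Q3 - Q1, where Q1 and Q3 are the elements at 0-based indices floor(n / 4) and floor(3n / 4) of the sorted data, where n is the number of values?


The data has n = 9 elements.
Q1 index = floor(9 / 4) = floor(2.25) = 2; Q3 index = floor(3 * 9 / 4) = floor(6.75) = 6
Q1 = element at index 2 = 47
Q3 = element at index 6 = 91
IQR = 91 - 47 = 44
Final answer: 44


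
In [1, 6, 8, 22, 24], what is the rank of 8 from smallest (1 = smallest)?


Sort ascending: [1, 6, 8, 22, 24]
Find 8 in the sorted list.
8 is at position 3 (1-indexed).
Final answer: 3


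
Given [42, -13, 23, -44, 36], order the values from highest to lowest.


Original list: [42, -13, 23, -44, 36]
Repeatedly take the largest remaining element:
  Remaining [42, -13, 23, -44, 36] -> largest is 42
  Remaining [-13, 23, -44, 36] -> largest is 36
  Remaining [-13, 23, -44] -> largest is 23
  Remaining [-13, -44] -> largest is -13
  Remaining [-44] -> largest is -44
Collecting the picks in order gives the descending list.
Final answer: [42, 36, 23, -13, -44]


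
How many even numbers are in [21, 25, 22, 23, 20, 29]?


Check each element:
  21 is odd
  25 is odd
  22 is even
  23 is odd
  20 is even
  29 is odd
Evens: [22, 20]
Count of evens = 2
Final answer: 2


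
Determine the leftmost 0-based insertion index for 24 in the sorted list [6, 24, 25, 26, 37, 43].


List is sorted: [6, 24, 25, 26, 37, 43]
We need the leftmost position where 24 can be inserted, i.e. the first index whose element is >= 24 (or the end of the list if none is).
Binary search with low=0, high=6 (0-based indices):
  low=0, high=6, mid=3: a[3]=26 >= 24, so high = 3
  low=0, high=3, mid=1: a[1]=24 >= 24, so high = 1
  low=0, high=1, mid=0: a[0]=6 < 24, so low = 1
Now low = high = 1, so the insertion index is 1.
Final answer: 1


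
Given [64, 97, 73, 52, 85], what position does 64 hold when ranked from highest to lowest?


Sort descending: [97, 85, 73, 64, 52]
Find 64 in the sorted list.
64 is at position 4.
Final answer: 4


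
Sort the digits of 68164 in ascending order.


The number 68164 has digits: 6, 8, 1, 6, 4
Sorted: 1, 4, 6, 6, 8
Joining the sorted digits gives the result.
Final answer: 14668


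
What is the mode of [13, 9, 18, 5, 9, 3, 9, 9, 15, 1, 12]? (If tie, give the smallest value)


Count the frequency of each value:
  1 appears 1 time(s)
  3 appears 1 time(s)
  5 appears 1 time(s)
  9 appears 4 time(s)
  12 appears 1 time(s)
  13 appears 1 time(s)
  15 appears 1 time(s)
  18 appears 1 time(s)
Maximum frequency is 4.
Only 9 reaches that frequency, so it is the mode.
Final answer: 9


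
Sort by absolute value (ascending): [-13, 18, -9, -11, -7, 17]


Compute absolute values:
  |-13| = 13
  |18| = 18
  |-9| = 9
  |-11| = 11
  |-7| = 7
  |17| = 17
Absolute values in increasing order: 7 < 9 < 11 < 13 < 17 < 18
Listing the original numbers in that order gives the answer.
Final answer: [-7, -9, -11, -13, 17, 18]


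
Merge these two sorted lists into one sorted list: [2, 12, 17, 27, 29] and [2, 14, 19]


List A: [2, 12, 17, 27, 29]
List B: [2, 14, 19]
Repeatedly compare the front elements and take the smaller:
  2 vs 2 -> take 2
  12 vs 2 -> take 2
  12 vs 14 -> take 12
  17 vs 14 -> take 14
  17 vs 19 -> take 17
  27 vs 19 -> take 19
  B is exhausted; append the rest of A: [27, 29]
Final answer: [2, 2, 12, 14, 17, 19, 27, 29]


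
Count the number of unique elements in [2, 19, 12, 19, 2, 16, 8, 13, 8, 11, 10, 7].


List all unique values:
Distinct values: [2, 7, 8, 10, 11, 12, 13, 16, 19]
Count = 9
Final answer: 9


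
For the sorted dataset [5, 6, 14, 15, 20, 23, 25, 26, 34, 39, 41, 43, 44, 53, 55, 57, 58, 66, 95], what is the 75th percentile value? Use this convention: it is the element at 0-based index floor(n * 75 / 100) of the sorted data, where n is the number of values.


The dataset has n = 19 elements.
Index = floor(19 * 75 / 100) = floor(1425 / 100) = floor(14.25) = 14
Counting from index 0 in the sorted data, the element at index 14 is 55.
Final answer: 55


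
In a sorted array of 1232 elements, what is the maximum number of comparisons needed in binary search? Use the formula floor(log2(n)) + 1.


Binary search halves the search space each step.
Maximum comparisons = floor(log2(1232)) + 1
log2(1232) = 10.2668
floor(log2(1232)) = 10, so 10 + 1 = 11
Final answer: 11


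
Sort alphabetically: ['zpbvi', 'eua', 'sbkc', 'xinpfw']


Compare strings character by character (the first differing letter decides):
  'eua' < 'sbkc' since 'e' < 's' at position 1
  'sbkc' < 'xinpfw' since 's' < 'x' at position 1
  'xinpfw' < 'zpbvi' since 'x' < 'z' at position 1
Chaining these comparisons gives the alphabetical order.
Final answer: ['eua', 'sbkc', 'xinpfw', 'zpbvi']


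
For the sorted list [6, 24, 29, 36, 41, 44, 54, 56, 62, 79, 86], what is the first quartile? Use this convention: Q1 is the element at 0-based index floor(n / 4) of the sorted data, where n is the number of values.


The list has n = 11 elements.
Q1 index = floor(11 / 4) = floor(2.75) = 2
Counting from index 0 in the sorted data, the element at index 2 is 29.
Final answer: 29


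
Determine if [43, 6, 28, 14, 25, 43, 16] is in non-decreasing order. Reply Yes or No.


Check consecutive pairs:
  43 <= 6? False
  6 <= 28? True
  28 <= 14? False
  14 <= 25? True
  25 <= 43? True
  43 <= 16? False
3 consecutive pair(s) are out of order, so the list is not sorted.
Final answer: No


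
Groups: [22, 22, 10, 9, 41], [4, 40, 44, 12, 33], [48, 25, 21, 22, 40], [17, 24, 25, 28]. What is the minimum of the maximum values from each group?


Find max of each group:
  Group 1: [22, 22, 10, 9, 41] -> max = 41
  Group 2: [4, 40, 44, 12, 33] -> max = 44
  Group 3: [48, 25, 21, 22, 40] -> max = 48
  Group 4: [17, 24, 25, 28] -> max = 28
Maxes: [41, 44, 48, 28]
Minimum of maxes = 28
Final answer: 28


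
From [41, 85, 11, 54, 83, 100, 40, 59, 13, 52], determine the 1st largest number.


Sort descending: [100, 85, 83, 59, 54, 52, 41, 40, 13, 11]
The 1st element (1-indexed) is at index 0.
Value = 100
Final answer: 100


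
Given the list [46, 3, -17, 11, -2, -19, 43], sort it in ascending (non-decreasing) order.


Original list: [46, 3, -17, 11, -2, -19, 43]
Repeatedly take the smallest remaining element:
  Remaining [46, 3, -17, 11, -2, -19, 43] -> smallest is -19
  Remaining [46, 3, -17, 11, -2, 43] -> smallest is -17
  Remaining [46, 3, 11, -2, 43] -> smallest is -2
  Remaining [46, 3, 11, 43] -> smallest is 3
  Remaining [46, 11, 43] -> smallest is 11
  Remaining [46, 43] -> smallest is 43
  Remaining [46] -> smallest is 46
Collecting the picks in order gives the sorted list.
Final answer: [-19, -17, -2, 3, 11, 43, 46]


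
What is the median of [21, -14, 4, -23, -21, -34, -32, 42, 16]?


First, sort the list: [-34, -32, -23, -21, -14, 4, 16, 21, 42]
The list has 9 elements (odd count).
The middle index is 4 (0-based), and the element there is -14.
Final answer: -14


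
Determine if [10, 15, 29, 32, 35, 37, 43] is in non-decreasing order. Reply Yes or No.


Check consecutive pairs:
  10 <= 15? True
  15 <= 29? True
  29 <= 32? True
  32 <= 35? True
  35 <= 37? True
  37 <= 43? True
Every consecutive pair is in order, so the list is non-decreasing.
Final answer: Yes


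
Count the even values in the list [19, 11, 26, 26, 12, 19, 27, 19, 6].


Check each element:
  19 is odd
  11 is odd
  26 is even
  26 is even
  12 is even
  19 is odd
  27 is odd
  19 is odd
  6 is even
Evens: [26, 26, 12, 6]
Count of evens = 4
Final answer: 4


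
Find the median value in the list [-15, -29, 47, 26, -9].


First, sort the list: [-29, -15, -9, 26, 47]
The list has 5 elements (odd count).
The middle index is 2 (0-based), and the element there is -9.
Final answer: -9


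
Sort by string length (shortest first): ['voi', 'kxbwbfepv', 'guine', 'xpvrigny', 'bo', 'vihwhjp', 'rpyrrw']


Compute lengths:
  'voi' has length 3
  'kxbwbfepv' has length 9
  'guine' has length 5
  'xpvrigny' has length 8
  'bo' has length 2
  'vihwhjp' has length 7
  'rpyrrw' has length 6
Lengths in increasing order: 2 < 3 < 5 < 6 < 7 < 8 < 9
Listing the words in that order gives the answer.
Final answer: ['bo', 'voi', 'guine', 'rpyrrw', 'vihwhjp', 'xpvrigny', 'kxbwbfepv']


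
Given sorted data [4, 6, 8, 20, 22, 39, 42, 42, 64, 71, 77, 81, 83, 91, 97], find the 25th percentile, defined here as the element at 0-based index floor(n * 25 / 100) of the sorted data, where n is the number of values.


The dataset has n = 15 elements.
Index = floor(15 * 25 / 100) = floor(375 / 100) = floor(3.75) = 3
Counting from index 0 in the sorted data, the element at index 3 is 20.
Final answer: 20


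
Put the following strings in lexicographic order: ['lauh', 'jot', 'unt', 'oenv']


Compare strings character by character (the first differing letter decides):
  'jot' < 'lauh' since 'j' < 'l' at position 1
  'lauh' < 'oenv' since 'l' < 'o' at position 1
  'oenv' < 'unt' since 'o' < 'u' at position 1
Chaining these comparisons gives the alphabetical order.
Final answer: ['jot', 'lauh', 'oenv', 'unt']


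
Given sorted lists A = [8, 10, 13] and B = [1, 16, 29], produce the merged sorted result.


List A: [8, 10, 13]
List B: [1, 16, 29]
Repeatedly compare the front elements and take the smaller:
  8 vs 1 -> take 1
  8 vs 16 -> take 8
  10 vs 16 -> take 10
  13 vs 16 -> take 13
  A is exhausted; append the rest of B: [16, 29]
Final answer: [1, 8, 10, 13, 16, 29]


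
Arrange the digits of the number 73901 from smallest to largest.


The number 73901 has digits: 7, 3, 9, 0, 1
Sorted: 0, 1, 3, 7, 9
Joining the sorted digits gives the result.
Final answer: 01379


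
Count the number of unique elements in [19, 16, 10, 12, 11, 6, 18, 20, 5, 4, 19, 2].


List all unique values:
Distinct values: [2, 4, 5, 6, 10, 11, 12, 16, 18, 19, 20]
Count = 11
Final answer: 11


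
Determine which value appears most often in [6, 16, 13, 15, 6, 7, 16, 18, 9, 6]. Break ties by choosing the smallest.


Count the frequency of each value:
  6 appears 3 time(s)
  7 appears 1 time(s)
  9 appears 1 time(s)
  13 appears 1 time(s)
  15 appears 1 time(s)
  16 appears 2 time(s)
  18 appears 1 time(s)
Maximum frequency is 3.
Only 6 reaches that frequency, so it is the mode.
Final answer: 6


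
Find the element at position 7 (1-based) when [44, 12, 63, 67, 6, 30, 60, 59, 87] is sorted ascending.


Sort ascending: [6, 12, 30, 44, 59, 60, 63, 67, 87]
The 7th element (1-indexed) is at index 6.
Value = 63
Final answer: 63


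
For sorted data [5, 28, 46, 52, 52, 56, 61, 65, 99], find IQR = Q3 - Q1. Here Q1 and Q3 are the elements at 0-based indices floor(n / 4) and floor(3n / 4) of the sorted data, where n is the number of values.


The data has n = 9 elements.
Q1 index = floor(9 / 4) = floor(2.25) = 2; Q3 index = floor(3 * 9 / 4) = floor(6.75) = 6
Q1 = element at index 2 = 46
Q3 = element at index 6 = 61
IQR = 61 - 46 = 15
Final answer: 15


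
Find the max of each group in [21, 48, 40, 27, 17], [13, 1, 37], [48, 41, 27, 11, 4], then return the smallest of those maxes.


Find max of each group:
  Group 1: [21, 48, 40, 27, 17] -> max = 48
  Group 2: [13, 1, 37] -> max = 37
  Group 3: [48, 41, 27, 11, 4] -> max = 48
Maxes: [48, 37, 48]
Minimum of maxes = 37
Final answer: 37


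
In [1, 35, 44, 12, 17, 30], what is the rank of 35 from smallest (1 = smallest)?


Sort ascending: [1, 12, 17, 30, 35, 44]
Find 35 in the sorted list.
35 is at position 5 (1-indexed).
Final answer: 5


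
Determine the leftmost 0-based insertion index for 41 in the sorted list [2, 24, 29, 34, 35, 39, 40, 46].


List is sorted: [2, 24, 29, 34, 35, 39, 40, 46]
We need the leftmost position where 41 can be inserted, i.e. the first index whose element is >= 41 (or the end of the list if none is).
Binary search with low=0, high=8 (0-based indices):
  low=0, high=8, mid=4: a[4]=35 < 41, so low = 5
  low=5, high=8, mid=6: a[6]=40 < 41, so low = 7
  low=7, high=8, mid=7: a[7]=46 >= 41, so high = 7
Now low = high = 7, so the insertion index is 7.
Final answer: 7


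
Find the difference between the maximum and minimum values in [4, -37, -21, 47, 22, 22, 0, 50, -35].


Maximum value: 50
Minimum value: -37
Range = 50 - (-37) = 87
Final answer: 87


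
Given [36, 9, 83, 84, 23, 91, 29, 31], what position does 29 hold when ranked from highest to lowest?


Sort descending: [91, 84, 83, 36, 31, 29, 23, 9]
Find 29 in the sorted list.
29 is at position 6.
Final answer: 6


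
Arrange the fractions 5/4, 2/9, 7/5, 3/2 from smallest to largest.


Convert to decimal for comparison:
  5/4 = 1.25
  2/9 = 0.2222
  7/5 = 1.4
  3/2 = 1.5
Decimals in increasing order: 0.2222 < 1.25 < 1.4 < 1.5
Writing each back as its fraction gives the sorted order.
Final answer: 2/9, 5/4, 7/5, 3/2


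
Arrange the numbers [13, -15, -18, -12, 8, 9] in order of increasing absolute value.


Compute absolute values:
  |13| = 13
  |-15| = 15
  |-18| = 18
  |-12| = 12
  |8| = 8
  |9| = 9
Absolute values in increasing order: 8 < 9 < 12 < 13 < 15 < 18
Listing the original numbers in that order gives the answer.
Final answer: [8, 9, -12, 13, -15, -18]


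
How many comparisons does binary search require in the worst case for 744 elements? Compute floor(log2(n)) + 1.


Binary search halves the search space each step.
Maximum comparisons = floor(log2(744)) + 1
log2(744) = 9.5392
floor(log2(744)) = 9, so 9 + 1 = 10
Final answer: 10


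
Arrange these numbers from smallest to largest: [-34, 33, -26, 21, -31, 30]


Original list: [-34, 33, -26, 21, -31, 30]
Repeatedly take the smallest remaining element:
  Remaining [-34, 33, -26, 21, -31, 30] -> smallest is -34
  Remaining [33, -26, 21, -31, 30] -> smallest is -31
  Remaining [33, -26, 21, 30] -> smallest is -26
  Remaining [33, 21, 30] -> smallest is 21
  Remaining [33, 30] -> smallest is 30
  Remaining [33] -> smallest is 33
Collecting the picks in order gives the sorted list.
Final answer: [-34, -31, -26, 21, 30, 33]


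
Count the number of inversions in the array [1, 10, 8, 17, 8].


For each element, count the later elements that are smaller than it:
  1 (index 0): smaller elements after it = [] -> 0
  10 (index 1): smaller elements after it = [8, 8] -> 2
  8 (index 2): smaller elements after it = [] -> 0
  17 (index 3): smaller elements after it = [8] -> 1
Total inversions = 0 + 2 + 0 + 1 = 3
Final answer: 3


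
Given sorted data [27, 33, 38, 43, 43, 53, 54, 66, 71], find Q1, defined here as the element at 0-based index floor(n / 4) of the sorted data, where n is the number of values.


The list has n = 9 elements.
Q1 index = floor(9 / 4) = floor(2.25) = 2
Counting from index 0 in the sorted data, the element at index 2 is 38.
Final answer: 38


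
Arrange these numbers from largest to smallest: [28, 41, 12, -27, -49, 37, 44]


Original list: [28, 41, 12, -27, -49, 37, 44]
Repeatedly take the largest remaining element:
  Remaining [28, 41, 12, -27, -49, 37, 44] -> largest is 44
  Remaining [28, 41, 12, -27, -49, 37] -> largest is 41
  Remaining [28, 12, -27, -49, 37] -> largest is 37
  Remaining [28, 12, -27, -49] -> largest is 28
  Remaining [12, -27, -49] -> largest is 12
  Remaining [-27, -49] -> largest is -27
  Remaining [-49] -> largest is -49
Collecting the picks in order gives the descending list.
Final answer: [44, 41, 37, 28, 12, -27, -49]


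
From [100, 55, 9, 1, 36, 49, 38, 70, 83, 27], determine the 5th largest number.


Sort descending: [100, 83, 70, 55, 49, 38, 36, 27, 9, 1]
The 5th element (1-indexed) is at index 4.
Value = 49
Final answer: 49


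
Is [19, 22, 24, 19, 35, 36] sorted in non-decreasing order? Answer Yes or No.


Check consecutive pairs:
  19 <= 22? True
  22 <= 24? True
  24 <= 19? False
  19 <= 35? True
  35 <= 36? True
1 consecutive pair(s) are out of order, so the list is not sorted.
Final answer: No


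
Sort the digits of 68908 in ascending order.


The number 68908 has digits: 6, 8, 9, 0, 8
Sorted: 0, 6, 8, 8, 9
Joining the sorted digits gives the result.
Final answer: 06889


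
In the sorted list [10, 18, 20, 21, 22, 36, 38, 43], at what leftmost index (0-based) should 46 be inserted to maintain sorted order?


List is sorted: [10, 18, 20, 21, 22, 36, 38, 43]
We need the leftmost position where 46 can be inserted, i.e. the first index whose element is >= 46 (or the end of the list if none is).
Binary search with low=0, high=8 (0-based indices):
  low=0, high=8, mid=4: a[4]=22 < 46, so low = 5
  low=5, high=8, mid=6: a[6]=38 < 46, so low = 7
  low=7, high=8, mid=7: a[7]=43 < 46, so low = 8
Now low = high = 8, so the insertion index is 8.
Final answer: 8


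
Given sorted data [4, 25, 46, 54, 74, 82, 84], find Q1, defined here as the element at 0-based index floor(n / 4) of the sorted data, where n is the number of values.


The list has n = 7 elements.
Q1 index = floor(7 / 4) = floor(1.75) = 1
Counting from index 0 in the sorted data, the element at index 1 is 25.
Final answer: 25


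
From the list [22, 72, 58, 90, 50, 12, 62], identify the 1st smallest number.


Sort ascending: [12, 22, 50, 58, 62, 72, 90]
The 1st element (1-indexed) is at index 0.
Value = 12
Final answer: 12


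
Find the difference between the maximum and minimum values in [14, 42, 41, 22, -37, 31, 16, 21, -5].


Maximum value: 42
Minimum value: -37
Range = 42 - (-37) = 79
Final answer: 79


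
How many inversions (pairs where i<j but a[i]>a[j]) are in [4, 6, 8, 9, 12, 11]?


For each element, count the later elements that are smaller than it:
  4 (index 0): smaller elements after it = [] -> 0
  6 (index 1): smaller elements after it = [] -> 0
  8 (index 2): smaller elements after it = [] -> 0
  9 (index 3): smaller elements after it = [] -> 0
  12 (index 4): smaller elements after it = [11] -> 1
Total inversions = 0 + 0 + 0 + 0 + 1 = 1
Final answer: 1


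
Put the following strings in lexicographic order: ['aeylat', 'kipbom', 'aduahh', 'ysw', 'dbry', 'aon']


Compare strings character by character (the first differing letter decides):
  'aduahh' < 'aeylat' since 'd' < 'e' at position 2
  'aeylat' < 'aon' since 'e' < 'o' at position 2
  'aon' < 'dbry' since 'a' < 'd' at position 1
  'dbry' < 'kipbom' since 'd' < 'k' at position 1
  'kipbom' < 'ysw' since 'k' < 'y' at position 1
Chaining these comparisons gives the alphabetical order.
Final answer: ['aduahh', 'aeylat', 'aon', 'dbry', 'kipbom', 'ysw']


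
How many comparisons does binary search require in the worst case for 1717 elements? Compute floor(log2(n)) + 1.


Binary search halves the search space each step.
Maximum comparisons = floor(log2(1717)) + 1
log2(1717) = 10.7457
floor(log2(1717)) = 10, so 10 + 1 = 11
Final answer: 11


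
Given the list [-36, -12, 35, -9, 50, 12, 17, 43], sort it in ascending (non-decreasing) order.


Original list: [-36, -12, 35, -9, 50, 12, 17, 43]
Repeatedly take the smallest remaining element:
  Remaining [-36, -12, 35, -9, 50, 12, 17, 43] -> smallest is -36
  Remaining [-12, 35, -9, 50, 12, 17, 43] -> smallest is -12
  Remaining [35, -9, 50, 12, 17, 43] -> smallest is -9
  Remaining [35, 50, 12, 17, 43] -> smallest is 12
  Remaining [35, 50, 17, 43] -> smallest is 17
  Remaining [35, 50, 43] -> smallest is 35
  Remaining [50, 43] -> smallest is 43
  Remaining [50] -> smallest is 50
Collecting the picks in order gives the sorted list.
Final answer: [-36, -12, -9, 12, 17, 35, 43, 50]


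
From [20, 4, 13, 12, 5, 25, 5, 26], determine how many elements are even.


Check each element:
  20 is even
  4 is even
  13 is odd
  12 is even
  5 is odd
  25 is odd
  5 is odd
  26 is even
Evens: [20, 4, 12, 26]
Count of evens = 4
Final answer: 4


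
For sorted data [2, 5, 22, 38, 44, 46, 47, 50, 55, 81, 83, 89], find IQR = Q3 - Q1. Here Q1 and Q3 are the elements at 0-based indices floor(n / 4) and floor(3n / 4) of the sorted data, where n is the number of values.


The data has n = 12 elements.
Q1 index = floor(12 / 4) = floor(3) = 3; Q3 index = floor(3 * 12 / 4) = floor(9) = 9
Q1 = element at index 3 = 38
Q3 = element at index 9 = 81
IQR = 81 - 38 = 43
Final answer: 43


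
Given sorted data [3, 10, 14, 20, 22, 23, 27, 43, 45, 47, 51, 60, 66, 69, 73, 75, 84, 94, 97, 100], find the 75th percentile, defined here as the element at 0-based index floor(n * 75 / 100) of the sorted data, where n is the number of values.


The dataset has n = 20 elements.
Index = floor(20 * 75 / 100) = floor(1500 / 100) = floor(15) = 15
Counting from index 0 in the sorted data, the element at index 15 is 75.
Final answer: 75


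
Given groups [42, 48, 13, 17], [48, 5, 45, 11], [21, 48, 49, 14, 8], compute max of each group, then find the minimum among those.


Find max of each group:
  Group 1: [42, 48, 13, 17] -> max = 48
  Group 2: [48, 5, 45, 11] -> max = 48
  Group 3: [21, 48, 49, 14, 8] -> max = 49
Maxes: [48, 48, 49]
Minimum of maxes = 48
Final answer: 48


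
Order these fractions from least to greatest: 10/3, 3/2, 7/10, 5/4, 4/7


Convert to decimal for comparison:
  10/3 = 3.3333
  3/2 = 1.5
  7/10 = 0.7
  5/4 = 1.25
  4/7 = 0.5714
Decimals in increasing order: 0.5714 < 0.7 < 1.25 < 1.5 < 3.3333
Writing each back as its fraction gives the sorted order.
Final answer: 4/7, 7/10, 5/4, 3/2, 10/3


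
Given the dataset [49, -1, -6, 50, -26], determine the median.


First, sort the list: [-26, -6, -1, 49, 50]
The list has 5 elements (odd count).
The middle index is 2 (0-based), and the element there is -1.
Final answer: -1


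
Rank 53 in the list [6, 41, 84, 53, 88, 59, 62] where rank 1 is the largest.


Sort descending: [88, 84, 62, 59, 53, 41, 6]
Find 53 in the sorted list.
53 is at position 5.
Final answer: 5


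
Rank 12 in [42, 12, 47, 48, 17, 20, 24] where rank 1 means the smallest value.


Sort ascending: [12, 17, 20, 24, 42, 47, 48]
Find 12 in the sorted list.
12 is at position 1 (1-indexed).
Final answer: 1


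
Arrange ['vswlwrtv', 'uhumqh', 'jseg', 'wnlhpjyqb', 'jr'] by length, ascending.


Compute lengths:
  'vswlwrtv' has length 8
  'uhumqh' has length 6
  'jseg' has length 4
  'wnlhpjyqb' has length 9
  'jr' has length 2
Lengths in increasing order: 2 < 4 < 6 < 8 < 9
Listing the words in that order gives the answer.
Final answer: ['jr', 'jseg', 'uhumqh', 'vswlwrtv', 'wnlhpjyqb']


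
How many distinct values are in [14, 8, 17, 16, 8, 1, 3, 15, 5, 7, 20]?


List all unique values:
Distinct values: [1, 3, 5, 7, 8, 14, 15, 16, 17, 20]
Count = 10
Final answer: 10


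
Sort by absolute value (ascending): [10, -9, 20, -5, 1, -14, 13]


Compute absolute values:
  |10| = 10
  |-9| = 9
  |20| = 20
  |-5| = 5
  |1| = 1
  |-14| = 14
  |13| = 13
Absolute values in increasing order: 1 < 5 < 9 < 10 < 13 < 14 < 20
Listing the original numbers in that order gives the answer.
Final answer: [1, -5, -9, 10, 13, -14, 20]


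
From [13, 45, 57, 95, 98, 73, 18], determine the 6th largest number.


Sort descending: [98, 95, 73, 57, 45, 18, 13]
The 6th element (1-indexed) is at index 5.
Value = 18
Final answer: 18


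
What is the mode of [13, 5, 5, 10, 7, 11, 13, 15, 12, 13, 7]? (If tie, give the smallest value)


Count the frequency of each value:
  5 appears 2 time(s)
  7 appears 2 time(s)
  10 appears 1 time(s)
  11 appears 1 time(s)
  12 appears 1 time(s)
  13 appears 3 time(s)
  15 appears 1 time(s)
Maximum frequency is 3.
Only 13 reaches that frequency, so it is the mode.
Final answer: 13


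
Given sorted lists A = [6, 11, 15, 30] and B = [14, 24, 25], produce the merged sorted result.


List A: [6, 11, 15, 30]
List B: [14, 24, 25]
Repeatedly compare the front elements and take the smaller:
  6 vs 14 -> take 6
  11 vs 14 -> take 11
  15 vs 14 -> take 14
  15 vs 24 -> take 15
  30 vs 24 -> take 24
  30 vs 25 -> take 25
  B is exhausted; append the rest of A: [30]
Final answer: [6, 11, 14, 15, 24, 25, 30]


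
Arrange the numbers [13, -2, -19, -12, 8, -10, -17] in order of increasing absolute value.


Compute absolute values:
  |13| = 13
  |-2| = 2
  |-19| = 19
  |-12| = 12
  |8| = 8
  |-10| = 10
  |-17| = 17
Absolute values in increasing order: 2 < 8 < 10 < 12 < 13 < 17 < 19
Listing the original numbers in that order gives the answer.
Final answer: [-2, 8, -10, -12, 13, -17, -19]


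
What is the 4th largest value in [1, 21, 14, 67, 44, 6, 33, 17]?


Sort descending: [67, 44, 33, 21, 17, 14, 6, 1]
The 4th element (1-indexed) is at index 3.
Value = 21
Final answer: 21


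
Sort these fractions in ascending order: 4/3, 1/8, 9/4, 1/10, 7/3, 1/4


Convert to decimal for comparison:
  4/3 = 1.3333
  1/8 = 0.125
  9/4 = 2.25
  1/10 = 0.1
  7/3 = 2.3333
  1/4 = 0.25
Decimals in increasing order: 0.1 < 0.125 < 0.25 < 1.3333 < 2.25 < 2.3333
Writing each back as its fraction gives the sorted order.
Final answer: 1/10, 1/8, 1/4, 4/3, 9/4, 7/3


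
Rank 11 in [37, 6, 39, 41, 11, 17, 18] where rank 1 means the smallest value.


Sort ascending: [6, 11, 17, 18, 37, 39, 41]
Find 11 in the sorted list.
11 is at position 2 (1-indexed).
Final answer: 2


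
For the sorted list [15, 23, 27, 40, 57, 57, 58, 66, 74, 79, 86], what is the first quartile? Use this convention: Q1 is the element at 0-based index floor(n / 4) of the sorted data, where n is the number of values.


The list has n = 11 elements.
Q1 index = floor(11 / 4) = floor(2.75) = 2
Counting from index 0 in the sorted data, the element at index 2 is 27.
Final answer: 27


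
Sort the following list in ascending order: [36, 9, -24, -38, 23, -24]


Original list: [36, 9, -24, -38, 23, -24]
Repeatedly take the smallest remaining element:
  Remaining [36, 9, -24, -38, 23, -24] -> smallest is -38
  Remaining [36, 9, -24, 23, -24] -> smallest is -24
  Remaining [36, 9, 23, -24] -> smallest is -24
  Remaining [36, 9, 23] -> smallest is 9
  Remaining [36, 23] -> smallest is 23
  Remaining [36] -> smallest is 36
Collecting the picks in order gives the sorted list.
Final answer: [-38, -24, -24, 9, 23, 36]


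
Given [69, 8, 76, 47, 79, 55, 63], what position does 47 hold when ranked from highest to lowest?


Sort descending: [79, 76, 69, 63, 55, 47, 8]
Find 47 in the sorted list.
47 is at position 6.
Final answer: 6


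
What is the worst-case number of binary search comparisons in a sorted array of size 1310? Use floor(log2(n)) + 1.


Binary search halves the search space each step.
Maximum comparisons = floor(log2(1310)) + 1
log2(1310) = 10.3554
floor(log2(1310)) = 10, so 10 + 1 = 11
Final answer: 11


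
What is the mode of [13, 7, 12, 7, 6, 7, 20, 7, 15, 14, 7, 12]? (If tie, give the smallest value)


Count the frequency of each value:
  6 appears 1 time(s)
  7 appears 5 time(s)
  12 appears 2 time(s)
  13 appears 1 time(s)
  14 appears 1 time(s)
  15 appears 1 time(s)
  20 appears 1 time(s)
Maximum frequency is 5.
Only 7 reaches that frequency, so it is the mode.
Final answer: 7


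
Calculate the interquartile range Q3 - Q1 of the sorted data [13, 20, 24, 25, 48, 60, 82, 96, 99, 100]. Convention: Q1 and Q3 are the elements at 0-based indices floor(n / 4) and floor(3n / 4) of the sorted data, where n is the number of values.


The data has n = 10 elements.
Q1 index = floor(10 / 4) = floor(2.5) = 2; Q3 index = floor(3 * 10 / 4) = floor(7.5) = 7
Q1 = element at index 2 = 24
Q3 = element at index 7 = 96
IQR = 96 - 24 = 72
Final answer: 72
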